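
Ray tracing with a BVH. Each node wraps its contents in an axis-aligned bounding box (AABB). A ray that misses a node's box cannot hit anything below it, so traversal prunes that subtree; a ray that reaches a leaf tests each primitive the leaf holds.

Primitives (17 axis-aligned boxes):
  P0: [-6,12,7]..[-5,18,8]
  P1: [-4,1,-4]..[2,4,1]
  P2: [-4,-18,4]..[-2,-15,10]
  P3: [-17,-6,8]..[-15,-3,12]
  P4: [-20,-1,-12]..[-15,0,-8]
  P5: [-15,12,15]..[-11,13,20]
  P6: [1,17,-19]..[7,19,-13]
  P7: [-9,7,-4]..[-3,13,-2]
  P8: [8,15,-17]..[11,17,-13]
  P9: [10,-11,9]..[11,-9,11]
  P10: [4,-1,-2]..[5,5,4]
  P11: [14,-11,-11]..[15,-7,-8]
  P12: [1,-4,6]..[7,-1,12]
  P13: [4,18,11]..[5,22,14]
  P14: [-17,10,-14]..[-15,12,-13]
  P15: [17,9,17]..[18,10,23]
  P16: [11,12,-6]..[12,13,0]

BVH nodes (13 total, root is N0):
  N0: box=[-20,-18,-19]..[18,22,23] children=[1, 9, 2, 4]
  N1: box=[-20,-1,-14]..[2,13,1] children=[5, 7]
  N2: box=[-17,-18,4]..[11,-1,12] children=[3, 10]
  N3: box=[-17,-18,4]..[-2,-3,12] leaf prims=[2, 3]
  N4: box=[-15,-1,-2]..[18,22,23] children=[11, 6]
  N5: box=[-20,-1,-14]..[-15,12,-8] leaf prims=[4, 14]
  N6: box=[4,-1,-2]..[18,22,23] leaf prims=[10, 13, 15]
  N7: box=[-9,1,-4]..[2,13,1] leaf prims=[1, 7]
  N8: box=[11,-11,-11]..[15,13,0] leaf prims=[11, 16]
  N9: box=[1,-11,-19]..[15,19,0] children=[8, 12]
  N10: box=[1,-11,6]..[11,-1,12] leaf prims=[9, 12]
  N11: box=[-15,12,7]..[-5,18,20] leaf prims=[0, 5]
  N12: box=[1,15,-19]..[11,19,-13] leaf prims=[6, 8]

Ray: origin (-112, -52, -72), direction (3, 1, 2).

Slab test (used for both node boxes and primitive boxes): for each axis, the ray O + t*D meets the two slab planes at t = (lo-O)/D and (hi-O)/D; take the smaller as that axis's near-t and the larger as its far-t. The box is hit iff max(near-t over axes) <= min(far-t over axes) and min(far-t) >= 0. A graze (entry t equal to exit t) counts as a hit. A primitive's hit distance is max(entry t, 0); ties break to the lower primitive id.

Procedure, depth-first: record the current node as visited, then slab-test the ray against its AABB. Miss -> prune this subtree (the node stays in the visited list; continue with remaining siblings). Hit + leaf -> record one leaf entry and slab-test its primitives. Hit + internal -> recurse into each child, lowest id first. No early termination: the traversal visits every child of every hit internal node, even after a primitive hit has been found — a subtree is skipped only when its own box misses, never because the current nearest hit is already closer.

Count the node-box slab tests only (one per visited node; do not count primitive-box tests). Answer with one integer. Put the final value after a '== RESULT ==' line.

Traverse from the root:
N0 x:[92/3,130/3] y:[34,74] z:[53/2,95/2] -> hit [34,130/3], descend [1, 2, 4, 9]
  N1 x:[92/3,38] y:[51,65] z:[29,73/2] -> miss, prune
  N2 x:[95/3,41] y:[34,51] z:[38,42] -> hit [38,41], descend [3, 10]
    N3 x:[95/3,110/3] y:[34,49] z:[38,42] -> miss, prune
    N10 x:[113/3,41] y:[41,51] z:[39,42] -> hit [41,41] leaf, test {P9@t=41, P12(miss)}
  N4 x:[97/3,130/3] y:[51,74] z:[35,95/2] -> miss, prune
  N9 x:[113/3,127/3] y:[41,71] z:[53/2,36] -> miss, prune

Visited [0, 1, 2, 3, 10, 4, 9]. Tests: 7 box, 1 leaf. Nearest: P9.

== RESULT ==
7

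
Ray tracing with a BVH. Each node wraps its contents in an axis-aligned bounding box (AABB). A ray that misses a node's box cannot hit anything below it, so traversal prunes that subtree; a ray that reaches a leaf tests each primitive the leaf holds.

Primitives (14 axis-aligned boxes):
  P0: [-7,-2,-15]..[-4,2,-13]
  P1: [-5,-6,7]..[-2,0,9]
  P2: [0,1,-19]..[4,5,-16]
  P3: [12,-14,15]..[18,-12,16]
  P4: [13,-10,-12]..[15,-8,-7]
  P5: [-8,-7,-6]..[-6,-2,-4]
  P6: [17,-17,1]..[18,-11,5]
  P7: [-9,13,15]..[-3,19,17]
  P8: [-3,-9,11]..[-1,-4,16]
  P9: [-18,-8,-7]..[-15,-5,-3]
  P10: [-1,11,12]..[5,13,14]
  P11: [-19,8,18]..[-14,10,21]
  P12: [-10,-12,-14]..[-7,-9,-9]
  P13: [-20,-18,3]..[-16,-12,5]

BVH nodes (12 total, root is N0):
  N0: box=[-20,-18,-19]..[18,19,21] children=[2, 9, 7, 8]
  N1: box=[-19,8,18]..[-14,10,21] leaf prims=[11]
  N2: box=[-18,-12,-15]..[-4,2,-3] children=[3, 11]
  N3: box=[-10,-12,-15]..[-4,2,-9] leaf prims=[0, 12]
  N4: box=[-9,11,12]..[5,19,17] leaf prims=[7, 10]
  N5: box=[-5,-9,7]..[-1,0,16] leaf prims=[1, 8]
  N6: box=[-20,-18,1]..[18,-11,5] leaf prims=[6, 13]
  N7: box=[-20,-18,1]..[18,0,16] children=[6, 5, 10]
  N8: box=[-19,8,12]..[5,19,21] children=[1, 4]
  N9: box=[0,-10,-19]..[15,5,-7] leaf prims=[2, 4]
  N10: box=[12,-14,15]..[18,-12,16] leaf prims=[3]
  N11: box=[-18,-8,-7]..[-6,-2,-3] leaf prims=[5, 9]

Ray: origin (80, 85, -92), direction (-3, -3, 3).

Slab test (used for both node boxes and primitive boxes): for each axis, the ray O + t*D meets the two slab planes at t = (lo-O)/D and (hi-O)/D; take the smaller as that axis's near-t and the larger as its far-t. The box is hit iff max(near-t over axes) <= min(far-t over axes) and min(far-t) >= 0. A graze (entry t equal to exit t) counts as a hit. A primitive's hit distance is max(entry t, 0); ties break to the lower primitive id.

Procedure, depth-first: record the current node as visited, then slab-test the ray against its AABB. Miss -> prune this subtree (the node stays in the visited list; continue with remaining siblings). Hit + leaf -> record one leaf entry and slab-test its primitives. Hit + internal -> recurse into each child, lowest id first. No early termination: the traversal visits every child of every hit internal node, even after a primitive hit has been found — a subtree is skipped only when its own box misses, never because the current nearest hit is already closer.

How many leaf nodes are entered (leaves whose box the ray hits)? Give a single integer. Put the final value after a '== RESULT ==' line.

Traverse from the root:
N0 x:[62/3,100/3] y:[22,103/3] z:[73/3,113/3] -> hit [73/3,100/3], descend [2, 7, 8, 9]
  N2 x:[28,98/3] y:[83/3,97/3] z:[77/3,89/3] -> hit [28,89/3], descend [3, 11]
    N3 x:[28,30] y:[83/3,97/3] z:[77/3,83/3] -> miss, prune
    N11 x:[86/3,98/3] y:[29,31] z:[85/3,89/3] -> hit [29,89/3] leaf, test {P5@t=29, P9(miss)}
  N7 x:[62/3,100/3] y:[85/3,103/3] z:[31,36] -> hit [31,100/3], descend [5, 6, 10]
    N5 x:[27,85/3] y:[85/3,94/3] z:[33,36] -> miss, prune
    N6 x:[62/3,100/3] y:[32,103/3] z:[31,97/3] -> hit [32,97/3] leaf, test {P6(miss), P13@t=97/3}
    N10 x:[62/3,68/3] y:[97/3,33] z:[107/3,36] -> miss, prune
  N8 x:[25,33] y:[22,77/3] z:[104/3,113/3] -> miss, prune
  N9 x:[65/3,80/3] y:[80/3,95/3] z:[73/3,85/3] -> hit [80/3,80/3] leaf, test {P2(miss), P4(miss)}

order=[0, 2, 3, 11, 7, 5, 6, 10, 8, 9]  |boxes|=10  |leaves|=3  hit=P5

== RESULT ==
3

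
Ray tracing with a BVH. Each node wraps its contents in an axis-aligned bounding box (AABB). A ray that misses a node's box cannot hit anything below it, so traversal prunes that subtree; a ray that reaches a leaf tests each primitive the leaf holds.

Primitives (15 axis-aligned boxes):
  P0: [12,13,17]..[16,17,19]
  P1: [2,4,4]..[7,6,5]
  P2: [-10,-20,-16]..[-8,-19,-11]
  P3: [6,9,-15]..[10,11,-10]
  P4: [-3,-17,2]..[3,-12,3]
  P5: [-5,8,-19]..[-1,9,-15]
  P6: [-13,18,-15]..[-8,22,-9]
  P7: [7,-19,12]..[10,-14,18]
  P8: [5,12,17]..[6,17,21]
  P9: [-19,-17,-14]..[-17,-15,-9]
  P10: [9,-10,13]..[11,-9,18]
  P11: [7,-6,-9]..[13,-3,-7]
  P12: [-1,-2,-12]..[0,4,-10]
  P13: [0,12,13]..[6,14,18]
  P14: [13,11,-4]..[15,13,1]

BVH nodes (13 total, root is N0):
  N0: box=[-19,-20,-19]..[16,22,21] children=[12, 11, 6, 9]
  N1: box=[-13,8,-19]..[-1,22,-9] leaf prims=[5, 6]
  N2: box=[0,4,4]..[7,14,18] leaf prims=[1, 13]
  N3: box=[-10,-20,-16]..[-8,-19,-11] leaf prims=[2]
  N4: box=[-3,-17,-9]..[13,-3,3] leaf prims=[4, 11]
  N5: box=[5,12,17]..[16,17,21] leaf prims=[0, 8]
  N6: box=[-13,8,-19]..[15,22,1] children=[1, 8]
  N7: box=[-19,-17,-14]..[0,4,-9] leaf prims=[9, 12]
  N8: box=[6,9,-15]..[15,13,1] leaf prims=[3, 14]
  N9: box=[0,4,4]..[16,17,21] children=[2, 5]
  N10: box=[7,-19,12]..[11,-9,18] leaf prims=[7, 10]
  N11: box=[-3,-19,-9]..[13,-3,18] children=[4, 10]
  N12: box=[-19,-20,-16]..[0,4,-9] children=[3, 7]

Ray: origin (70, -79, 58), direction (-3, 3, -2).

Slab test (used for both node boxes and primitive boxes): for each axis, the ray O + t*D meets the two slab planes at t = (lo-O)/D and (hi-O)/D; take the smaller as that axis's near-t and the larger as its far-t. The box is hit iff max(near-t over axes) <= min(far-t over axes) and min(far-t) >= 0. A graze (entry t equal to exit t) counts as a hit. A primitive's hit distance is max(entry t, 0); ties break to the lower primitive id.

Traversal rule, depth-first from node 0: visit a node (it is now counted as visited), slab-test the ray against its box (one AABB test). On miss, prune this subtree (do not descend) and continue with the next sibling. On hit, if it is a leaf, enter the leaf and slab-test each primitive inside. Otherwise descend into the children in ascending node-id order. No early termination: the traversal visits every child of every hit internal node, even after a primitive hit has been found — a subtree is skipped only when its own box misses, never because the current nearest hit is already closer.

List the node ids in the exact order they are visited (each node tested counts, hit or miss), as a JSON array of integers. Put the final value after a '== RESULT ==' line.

Traverse from the root:
N0 x:[18,89/3] y:[59/3,101/3] z:[37/2,77/2] -> hit [59/3,89/3], descend [6, 9, 11, 12]
  N6 x:[55/3,83/3] y:[29,101/3] z:[57/2,77/2] -> miss, prune
  N9 x:[18,70/3] y:[83/3,32] z:[37/2,27] -> miss, prune
  N11 x:[19,73/3] y:[20,76/3] z:[20,67/2] -> hit [20,73/3], descend [4, 10]
    N4 x:[19,73/3] y:[62/3,76/3] z:[55/2,67/2] -> miss, prune
    N10 x:[59/3,21] y:[20,70/3] z:[20,23] -> hit [20,21] leaf, test {P7@t=20, P10(miss)}
  N12 x:[70/3,89/3] y:[59/3,83/3] z:[67/2,37] -> miss, prune

Visited [0, 6, 9, 11, 4, 10, 12]. Tests: 7 box, 1 leaf. Nearest: P7.

== RESULT ==
[0, 6, 9, 11, 4, 10, 12]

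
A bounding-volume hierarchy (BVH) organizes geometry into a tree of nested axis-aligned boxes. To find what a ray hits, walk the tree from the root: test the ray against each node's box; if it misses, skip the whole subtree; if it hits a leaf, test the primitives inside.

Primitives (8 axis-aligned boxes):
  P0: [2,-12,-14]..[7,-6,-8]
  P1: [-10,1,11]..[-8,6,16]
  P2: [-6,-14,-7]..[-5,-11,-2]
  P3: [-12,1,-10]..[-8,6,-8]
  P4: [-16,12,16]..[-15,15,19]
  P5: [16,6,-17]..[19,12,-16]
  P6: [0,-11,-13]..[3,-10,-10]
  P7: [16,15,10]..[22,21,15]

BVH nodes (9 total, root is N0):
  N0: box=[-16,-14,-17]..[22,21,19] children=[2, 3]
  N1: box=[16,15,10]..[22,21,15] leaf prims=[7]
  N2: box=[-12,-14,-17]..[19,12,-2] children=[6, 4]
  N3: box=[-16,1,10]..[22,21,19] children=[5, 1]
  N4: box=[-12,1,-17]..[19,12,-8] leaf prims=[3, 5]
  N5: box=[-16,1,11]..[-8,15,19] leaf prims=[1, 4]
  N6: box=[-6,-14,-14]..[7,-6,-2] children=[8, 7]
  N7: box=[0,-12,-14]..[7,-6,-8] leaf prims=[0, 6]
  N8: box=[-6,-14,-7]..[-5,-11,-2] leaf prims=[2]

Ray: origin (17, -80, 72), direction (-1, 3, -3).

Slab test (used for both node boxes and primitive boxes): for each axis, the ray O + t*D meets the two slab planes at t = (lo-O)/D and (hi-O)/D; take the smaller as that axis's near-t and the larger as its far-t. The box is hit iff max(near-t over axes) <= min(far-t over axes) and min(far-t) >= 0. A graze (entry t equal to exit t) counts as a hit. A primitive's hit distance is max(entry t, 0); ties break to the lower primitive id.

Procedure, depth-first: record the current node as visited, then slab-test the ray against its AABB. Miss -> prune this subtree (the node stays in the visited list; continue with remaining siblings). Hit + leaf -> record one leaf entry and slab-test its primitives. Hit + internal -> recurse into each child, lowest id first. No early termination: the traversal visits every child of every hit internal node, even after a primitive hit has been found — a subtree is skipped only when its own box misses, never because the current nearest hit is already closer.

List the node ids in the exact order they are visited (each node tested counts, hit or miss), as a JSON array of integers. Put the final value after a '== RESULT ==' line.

Traverse from the root:
N0 x:[-5,33] y:[22,101/3] z:[53/3,89/3] -> hit [22,89/3], descend [2, 3]
  N2 x:[-2,29] y:[22,92/3] z:[74/3,89/3] -> hit [74/3,29], descend [4, 6]
    N4 x:[-2,29] y:[27,92/3] z:[80/3,89/3] -> hit [27,29] leaf, test {P3@t=27, P5(miss)}
    N6 x:[10,23] y:[22,74/3] z:[74/3,86/3] -> miss, prune
  N3 x:[-5,33] y:[27,101/3] z:[53/3,62/3] -> miss, prune

Summary -> nodes [0, 2, 4, 6, 3]; box-tests=5; leaf-entries=1; first=P3

== RESULT ==
[0, 2, 4, 6, 3]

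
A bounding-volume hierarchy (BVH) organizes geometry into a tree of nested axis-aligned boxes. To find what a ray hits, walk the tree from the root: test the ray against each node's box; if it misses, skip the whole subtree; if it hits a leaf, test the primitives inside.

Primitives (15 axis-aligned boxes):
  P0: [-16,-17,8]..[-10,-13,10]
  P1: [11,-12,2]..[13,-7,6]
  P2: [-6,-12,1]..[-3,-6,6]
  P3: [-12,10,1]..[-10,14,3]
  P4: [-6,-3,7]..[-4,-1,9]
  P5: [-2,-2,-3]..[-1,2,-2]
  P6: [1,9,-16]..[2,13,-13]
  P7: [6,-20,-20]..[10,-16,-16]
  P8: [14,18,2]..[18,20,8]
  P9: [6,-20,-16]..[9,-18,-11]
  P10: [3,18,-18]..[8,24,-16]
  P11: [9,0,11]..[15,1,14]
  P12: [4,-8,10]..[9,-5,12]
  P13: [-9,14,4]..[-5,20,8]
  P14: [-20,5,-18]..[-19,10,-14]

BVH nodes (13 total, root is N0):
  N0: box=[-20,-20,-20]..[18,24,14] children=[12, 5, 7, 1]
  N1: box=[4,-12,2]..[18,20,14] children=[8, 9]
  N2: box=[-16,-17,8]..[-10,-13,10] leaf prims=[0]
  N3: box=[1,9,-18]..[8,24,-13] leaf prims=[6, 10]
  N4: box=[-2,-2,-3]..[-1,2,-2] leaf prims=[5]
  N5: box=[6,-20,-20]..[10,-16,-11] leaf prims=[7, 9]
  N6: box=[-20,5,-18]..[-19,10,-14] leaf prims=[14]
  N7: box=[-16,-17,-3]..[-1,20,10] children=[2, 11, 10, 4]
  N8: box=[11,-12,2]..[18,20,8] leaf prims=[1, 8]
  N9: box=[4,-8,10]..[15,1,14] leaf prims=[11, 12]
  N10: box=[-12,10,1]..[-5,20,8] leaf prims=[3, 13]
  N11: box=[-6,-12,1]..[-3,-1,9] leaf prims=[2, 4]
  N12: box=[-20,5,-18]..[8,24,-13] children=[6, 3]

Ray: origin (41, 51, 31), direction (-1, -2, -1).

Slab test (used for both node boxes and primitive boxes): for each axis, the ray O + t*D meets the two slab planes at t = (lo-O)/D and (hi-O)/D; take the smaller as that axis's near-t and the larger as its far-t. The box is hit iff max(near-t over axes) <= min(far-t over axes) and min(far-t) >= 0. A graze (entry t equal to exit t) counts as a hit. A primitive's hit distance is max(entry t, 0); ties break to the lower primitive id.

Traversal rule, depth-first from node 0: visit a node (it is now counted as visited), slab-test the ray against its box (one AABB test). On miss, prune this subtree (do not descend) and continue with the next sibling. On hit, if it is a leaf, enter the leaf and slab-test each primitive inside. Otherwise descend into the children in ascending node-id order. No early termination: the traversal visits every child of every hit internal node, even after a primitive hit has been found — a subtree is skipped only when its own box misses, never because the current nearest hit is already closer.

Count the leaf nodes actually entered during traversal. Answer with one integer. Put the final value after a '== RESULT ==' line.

Trace the traversal:
N0 x:[23,61] y:[27/2,71/2] z:[17,51] -> hit [23,71/2], descend [1, 5, 7, 12]
  N1 x:[23,37] y:[31/2,63/2] z:[17,29] -> hit [23,29], descend [8, 9]
    N8 x:[23,30] y:[31/2,63/2] z:[23,29] -> hit [23,29] leaf, test {P1@t=29, P8(miss)}
    N9 x:[26,37] y:[25,59/2] z:[17,21] -> miss, prune
  N5 x:[31,35] y:[67/2,71/2] z:[42,51] -> miss, prune
  N7 x:[42,57] y:[31/2,34] z:[21,34] -> miss, prune
  N12 x:[33,61] y:[27/2,23] z:[44,49] -> miss, prune

Summary -> nodes [0, 1, 8, 9, 5, 7, 12]; box-tests=7; leaf-entries=1; first=P1

== RESULT ==
1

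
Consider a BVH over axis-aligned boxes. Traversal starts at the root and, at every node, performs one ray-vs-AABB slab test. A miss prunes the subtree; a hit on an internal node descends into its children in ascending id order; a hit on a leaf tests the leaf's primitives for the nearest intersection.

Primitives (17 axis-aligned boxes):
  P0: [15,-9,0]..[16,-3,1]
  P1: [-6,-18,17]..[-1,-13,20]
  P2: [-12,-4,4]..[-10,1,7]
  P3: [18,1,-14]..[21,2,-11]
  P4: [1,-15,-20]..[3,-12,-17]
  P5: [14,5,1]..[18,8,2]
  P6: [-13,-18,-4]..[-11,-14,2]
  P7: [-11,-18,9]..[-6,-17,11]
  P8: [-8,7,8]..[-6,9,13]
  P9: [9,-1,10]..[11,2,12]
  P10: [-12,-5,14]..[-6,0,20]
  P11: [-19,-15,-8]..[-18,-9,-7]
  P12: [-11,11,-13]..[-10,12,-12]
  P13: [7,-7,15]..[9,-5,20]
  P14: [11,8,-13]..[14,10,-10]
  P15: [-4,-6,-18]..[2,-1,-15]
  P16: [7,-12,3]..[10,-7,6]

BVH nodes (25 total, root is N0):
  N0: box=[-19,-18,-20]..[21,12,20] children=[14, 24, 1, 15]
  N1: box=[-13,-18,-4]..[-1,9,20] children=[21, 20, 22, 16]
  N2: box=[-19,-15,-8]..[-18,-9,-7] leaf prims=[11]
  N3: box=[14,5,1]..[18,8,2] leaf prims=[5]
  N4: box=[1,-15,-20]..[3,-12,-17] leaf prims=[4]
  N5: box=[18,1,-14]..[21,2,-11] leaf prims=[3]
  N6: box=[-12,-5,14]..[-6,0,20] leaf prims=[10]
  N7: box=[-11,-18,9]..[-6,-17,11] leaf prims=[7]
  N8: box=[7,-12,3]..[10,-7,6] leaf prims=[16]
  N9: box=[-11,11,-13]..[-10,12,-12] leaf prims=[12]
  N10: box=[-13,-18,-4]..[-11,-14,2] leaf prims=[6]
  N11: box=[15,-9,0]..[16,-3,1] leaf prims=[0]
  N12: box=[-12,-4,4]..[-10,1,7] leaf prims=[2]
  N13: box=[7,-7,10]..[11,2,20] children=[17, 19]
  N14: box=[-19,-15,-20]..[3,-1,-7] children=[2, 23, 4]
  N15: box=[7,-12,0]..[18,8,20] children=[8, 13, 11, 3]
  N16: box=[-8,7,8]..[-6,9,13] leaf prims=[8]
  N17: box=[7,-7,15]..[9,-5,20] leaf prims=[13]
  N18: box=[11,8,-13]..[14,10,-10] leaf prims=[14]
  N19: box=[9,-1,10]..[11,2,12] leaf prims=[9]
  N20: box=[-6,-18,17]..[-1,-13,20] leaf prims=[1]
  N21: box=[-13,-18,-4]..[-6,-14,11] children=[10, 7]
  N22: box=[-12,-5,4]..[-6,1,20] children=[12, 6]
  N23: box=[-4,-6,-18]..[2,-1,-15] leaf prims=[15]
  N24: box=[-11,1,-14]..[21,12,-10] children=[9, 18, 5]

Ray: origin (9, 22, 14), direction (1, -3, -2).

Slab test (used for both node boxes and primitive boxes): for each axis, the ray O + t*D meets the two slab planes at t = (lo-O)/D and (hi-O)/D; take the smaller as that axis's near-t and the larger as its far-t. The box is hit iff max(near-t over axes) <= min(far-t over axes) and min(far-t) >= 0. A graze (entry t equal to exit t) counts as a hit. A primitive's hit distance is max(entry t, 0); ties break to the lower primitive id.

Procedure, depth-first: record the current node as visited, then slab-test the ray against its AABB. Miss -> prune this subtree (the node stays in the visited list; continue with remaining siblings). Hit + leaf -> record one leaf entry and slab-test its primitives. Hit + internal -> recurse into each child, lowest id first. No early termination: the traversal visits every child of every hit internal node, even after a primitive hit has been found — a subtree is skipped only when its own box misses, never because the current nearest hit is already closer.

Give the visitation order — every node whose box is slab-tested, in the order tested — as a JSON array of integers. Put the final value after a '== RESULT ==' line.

Walk:
N0 x:[-28,12] y:[10/3,40/3] z:[-3,17] -> hit [10/3,12], descend [1, 14, 15, 24]
  N1 x:[-22,-10] y:[13/3,40/3] z:[-3,9] -> miss, prune
  N14 x:[-28,-6] y:[23/3,37/3] z:[21/2,17] -> miss, prune
  N15 x:[-2,9] y:[14/3,34/3] z:[-3,7] -> hit [14/3,7], descend [3, 8, 11, 13]
    N3 x:[5,9] y:[14/3,17/3] z:[6,13/2] -> miss, prune
    N8 x:[-2,1] y:[29/3,34/3] z:[4,11/2] -> miss, prune
    N11 x:[6,7] y:[25/3,31/3] z:[13/2,7] -> miss, prune
    N13 x:[-2,2] y:[20/3,29/3] z:[-3,2] -> miss, prune
  N24 x:[-20,12] y:[10/3,7] z:[12,14] -> miss, prune

Visited [0, 1, 14, 15, 3, 8, 11, 13, 24]. Tests: 9 box, 0 leaf. Nearest: miss.

== RESULT ==
[0, 1, 14, 15, 3, 8, 11, 13, 24]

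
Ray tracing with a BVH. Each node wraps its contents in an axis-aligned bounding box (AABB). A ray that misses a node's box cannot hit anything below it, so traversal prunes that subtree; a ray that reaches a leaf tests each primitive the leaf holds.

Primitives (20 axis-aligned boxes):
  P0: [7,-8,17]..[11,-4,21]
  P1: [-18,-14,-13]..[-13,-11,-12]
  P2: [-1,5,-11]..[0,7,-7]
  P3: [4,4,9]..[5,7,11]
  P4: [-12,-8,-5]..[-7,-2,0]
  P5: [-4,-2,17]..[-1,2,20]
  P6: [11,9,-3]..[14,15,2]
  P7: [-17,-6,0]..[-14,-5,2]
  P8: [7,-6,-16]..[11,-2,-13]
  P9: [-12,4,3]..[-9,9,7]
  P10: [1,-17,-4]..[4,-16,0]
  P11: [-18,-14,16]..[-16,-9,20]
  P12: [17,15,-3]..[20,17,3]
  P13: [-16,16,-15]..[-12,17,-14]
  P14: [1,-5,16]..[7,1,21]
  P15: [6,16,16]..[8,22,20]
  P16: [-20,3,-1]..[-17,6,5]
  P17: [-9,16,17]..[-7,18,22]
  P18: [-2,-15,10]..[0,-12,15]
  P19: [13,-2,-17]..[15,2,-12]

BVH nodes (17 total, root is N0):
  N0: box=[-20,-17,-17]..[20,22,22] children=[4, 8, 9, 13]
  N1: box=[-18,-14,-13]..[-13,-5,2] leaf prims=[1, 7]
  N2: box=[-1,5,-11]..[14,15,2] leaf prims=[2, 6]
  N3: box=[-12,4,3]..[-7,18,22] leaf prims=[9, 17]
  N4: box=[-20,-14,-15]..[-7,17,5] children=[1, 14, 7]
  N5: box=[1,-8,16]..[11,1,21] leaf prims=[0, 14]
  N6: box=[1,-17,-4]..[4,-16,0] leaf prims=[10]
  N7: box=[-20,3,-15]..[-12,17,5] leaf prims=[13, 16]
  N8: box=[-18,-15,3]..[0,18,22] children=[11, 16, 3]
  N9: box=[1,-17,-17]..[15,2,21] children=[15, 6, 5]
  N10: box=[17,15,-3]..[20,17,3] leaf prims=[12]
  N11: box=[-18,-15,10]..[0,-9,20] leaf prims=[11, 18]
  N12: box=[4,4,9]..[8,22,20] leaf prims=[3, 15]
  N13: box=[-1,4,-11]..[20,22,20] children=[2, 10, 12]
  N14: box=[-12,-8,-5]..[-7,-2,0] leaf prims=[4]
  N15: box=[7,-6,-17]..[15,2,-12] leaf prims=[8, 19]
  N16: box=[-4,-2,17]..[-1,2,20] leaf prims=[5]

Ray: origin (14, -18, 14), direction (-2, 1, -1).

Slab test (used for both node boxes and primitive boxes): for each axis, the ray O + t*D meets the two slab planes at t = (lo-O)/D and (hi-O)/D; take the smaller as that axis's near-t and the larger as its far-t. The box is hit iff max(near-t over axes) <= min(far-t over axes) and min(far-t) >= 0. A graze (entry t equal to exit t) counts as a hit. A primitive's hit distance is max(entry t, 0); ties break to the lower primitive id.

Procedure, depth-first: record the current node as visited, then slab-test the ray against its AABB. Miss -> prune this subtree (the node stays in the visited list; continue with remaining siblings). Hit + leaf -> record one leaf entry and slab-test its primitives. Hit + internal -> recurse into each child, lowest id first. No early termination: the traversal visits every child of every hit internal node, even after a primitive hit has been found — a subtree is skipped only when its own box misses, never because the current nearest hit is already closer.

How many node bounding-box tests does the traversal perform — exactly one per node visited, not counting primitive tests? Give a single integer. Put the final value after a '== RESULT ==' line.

Traverse from the root:
N0 x:[-3,17] y:[1,40] z:[-8,31] -> hit [1,17], descend [4, 8, 9, 13]
  N4 x:[21/2,17] y:[4,35] z:[9,29] -> hit [21/2,17], descend [1, 7, 14]
    N1 x:[27/2,16] y:[4,13] z:[12,27] -> miss, prune
    N7 x:[13,17] y:[21,35] z:[9,29] -> miss, prune
    N14 x:[21/2,13] y:[10,16] z:[14,19] -> miss, prune
  N8 x:[7,16] y:[3,36] z:[-8,11] -> hit [7,11], descend [3, 11, 16]
    N3 x:[21/2,13] y:[22,36] z:[-8,11] -> miss, prune
    N11 x:[7,16] y:[3,9] z:[-6,4] -> miss, prune
    N16 x:[15/2,9] y:[16,20] z:[-6,-3] -> miss, prune
  N9 x:[-1/2,13/2] y:[1,20] z:[-7,31] -> hit [1,13/2], descend [5, 6, 15]
    N5 x:[3/2,13/2] y:[10,19] z:[-7,-2] -> miss, prune
    N6 x:[5,13/2] y:[1,2] z:[14,18] -> miss, prune
    N15 x:[-1/2,7/2] y:[12,20] z:[26,31] -> miss, prune
  N13 x:[-3,15/2] y:[22,40] z:[-6,25] -> miss, prune

Summary -> nodes [0, 4, 1, 7, 14, 8, 3, 11, 16, 9, 5, 6, 15, 13]; box-tests=14; leaf-entries=0; first=miss

== RESULT ==
14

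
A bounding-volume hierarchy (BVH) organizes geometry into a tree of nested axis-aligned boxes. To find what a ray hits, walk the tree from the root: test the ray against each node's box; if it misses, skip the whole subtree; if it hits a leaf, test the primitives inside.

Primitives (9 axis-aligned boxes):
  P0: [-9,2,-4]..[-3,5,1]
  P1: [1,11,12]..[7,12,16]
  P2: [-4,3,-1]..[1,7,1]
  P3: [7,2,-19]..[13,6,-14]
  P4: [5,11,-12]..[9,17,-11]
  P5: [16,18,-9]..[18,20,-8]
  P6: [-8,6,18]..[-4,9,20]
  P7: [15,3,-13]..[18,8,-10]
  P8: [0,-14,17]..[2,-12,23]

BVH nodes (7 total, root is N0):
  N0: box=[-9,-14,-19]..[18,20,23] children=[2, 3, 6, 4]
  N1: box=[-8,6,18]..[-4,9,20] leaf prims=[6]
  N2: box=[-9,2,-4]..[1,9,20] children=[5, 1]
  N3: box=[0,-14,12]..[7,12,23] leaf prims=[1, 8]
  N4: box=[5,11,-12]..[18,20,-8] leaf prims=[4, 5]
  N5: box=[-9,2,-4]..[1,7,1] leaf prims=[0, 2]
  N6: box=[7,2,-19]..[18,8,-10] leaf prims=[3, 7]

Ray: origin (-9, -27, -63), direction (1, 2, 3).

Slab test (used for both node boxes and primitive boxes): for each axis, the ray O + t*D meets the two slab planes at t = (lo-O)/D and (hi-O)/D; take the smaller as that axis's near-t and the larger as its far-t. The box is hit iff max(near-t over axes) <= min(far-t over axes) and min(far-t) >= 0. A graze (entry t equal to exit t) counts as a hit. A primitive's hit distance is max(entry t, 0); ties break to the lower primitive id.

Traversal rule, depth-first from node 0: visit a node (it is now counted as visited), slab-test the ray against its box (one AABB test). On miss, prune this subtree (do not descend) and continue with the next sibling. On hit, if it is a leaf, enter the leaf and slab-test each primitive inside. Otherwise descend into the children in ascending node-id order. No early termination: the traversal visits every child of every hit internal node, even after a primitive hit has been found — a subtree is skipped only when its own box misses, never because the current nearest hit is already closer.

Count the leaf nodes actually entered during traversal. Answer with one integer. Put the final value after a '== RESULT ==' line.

Trace the traversal:
N0 x:[0,27] y:[13/2,47/2] z:[44/3,86/3] -> hit [44/3,47/2], descend [2, 3, 4, 6]
  N2 x:[0,10] y:[29/2,18] z:[59/3,83/3] -> miss, prune
  N3 x:[9,16] y:[13/2,39/2] z:[25,86/3] -> miss, prune
  N4 x:[14,27] y:[19,47/2] z:[17,55/3] -> miss, prune
  N6 x:[16,27] y:[29/2,35/2] z:[44/3,53/3] -> hit [16,35/2] leaf, test {P3@t=16, P7(miss)}

Summary -> nodes [0, 2, 3, 4, 6]; box-tests=5; leaf-entries=1; first=P3

== RESULT ==
1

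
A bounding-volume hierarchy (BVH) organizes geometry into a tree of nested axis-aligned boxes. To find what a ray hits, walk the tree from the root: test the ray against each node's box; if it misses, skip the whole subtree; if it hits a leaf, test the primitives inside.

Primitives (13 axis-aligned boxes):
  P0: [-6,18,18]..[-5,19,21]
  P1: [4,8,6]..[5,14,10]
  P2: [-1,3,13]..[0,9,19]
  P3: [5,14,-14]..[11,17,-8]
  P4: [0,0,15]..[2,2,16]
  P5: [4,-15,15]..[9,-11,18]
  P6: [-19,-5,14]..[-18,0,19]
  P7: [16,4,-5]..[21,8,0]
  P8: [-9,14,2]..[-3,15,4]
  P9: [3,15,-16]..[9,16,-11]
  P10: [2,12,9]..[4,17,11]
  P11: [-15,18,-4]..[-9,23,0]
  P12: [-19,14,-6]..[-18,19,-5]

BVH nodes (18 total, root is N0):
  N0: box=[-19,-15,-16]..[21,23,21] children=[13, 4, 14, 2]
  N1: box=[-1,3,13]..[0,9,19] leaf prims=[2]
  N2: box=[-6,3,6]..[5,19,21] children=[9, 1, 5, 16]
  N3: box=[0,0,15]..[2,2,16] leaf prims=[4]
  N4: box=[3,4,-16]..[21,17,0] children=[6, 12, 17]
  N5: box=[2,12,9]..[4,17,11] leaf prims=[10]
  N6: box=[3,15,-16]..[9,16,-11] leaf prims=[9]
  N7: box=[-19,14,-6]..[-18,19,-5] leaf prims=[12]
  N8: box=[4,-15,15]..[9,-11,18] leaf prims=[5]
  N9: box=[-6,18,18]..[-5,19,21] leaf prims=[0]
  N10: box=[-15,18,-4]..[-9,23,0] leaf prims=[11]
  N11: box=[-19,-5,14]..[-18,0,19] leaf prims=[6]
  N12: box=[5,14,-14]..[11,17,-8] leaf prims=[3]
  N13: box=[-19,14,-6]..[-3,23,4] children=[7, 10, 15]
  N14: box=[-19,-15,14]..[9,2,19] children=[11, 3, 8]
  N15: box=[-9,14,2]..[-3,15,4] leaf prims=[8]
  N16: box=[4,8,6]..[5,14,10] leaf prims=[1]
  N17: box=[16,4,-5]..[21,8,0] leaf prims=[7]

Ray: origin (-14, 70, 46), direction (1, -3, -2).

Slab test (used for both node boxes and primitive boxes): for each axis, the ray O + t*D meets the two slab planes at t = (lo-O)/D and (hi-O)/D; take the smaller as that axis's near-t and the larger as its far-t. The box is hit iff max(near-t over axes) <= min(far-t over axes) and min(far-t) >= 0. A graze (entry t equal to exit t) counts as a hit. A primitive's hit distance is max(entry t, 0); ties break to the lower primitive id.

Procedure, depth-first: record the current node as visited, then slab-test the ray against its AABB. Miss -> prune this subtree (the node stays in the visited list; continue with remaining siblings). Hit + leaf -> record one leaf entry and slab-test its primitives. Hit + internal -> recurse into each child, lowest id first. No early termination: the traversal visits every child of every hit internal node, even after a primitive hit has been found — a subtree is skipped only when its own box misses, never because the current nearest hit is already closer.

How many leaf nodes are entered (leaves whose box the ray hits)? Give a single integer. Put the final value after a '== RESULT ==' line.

Traverse from the root:
N0 x:[-5,35] y:[47/3,85/3] z:[25/2,31] -> hit [47/3,85/3], descend [2, 4, 13, 14]
  N2 x:[8,19] y:[17,67/3] z:[25/2,20] -> hit [17,19], descend [1, 5, 9, 16]
    N1 x:[13,14] y:[61/3,67/3] z:[27/2,33/2] -> miss, prune
    N5 x:[16,18] y:[53/3,58/3] z:[35/2,37/2] -> hit [53/3,18] leaf, test {P10@t=53/3}
    N9 x:[8,9] y:[17,52/3] z:[25/2,14] -> miss, prune
    N16 x:[18,19] y:[56/3,62/3] z:[18,20] -> hit [56/3,19] leaf, test {P1@t=56/3}
  N4 x:[17,35] y:[53/3,22] z:[23,31] -> miss, prune
  N13 x:[-5,11] y:[47/3,56/3] z:[21,26] -> miss, prune
  N14 x:[-5,23] y:[68/3,85/3] z:[27/2,16] -> miss, prune

Visited [0, 2, 1, 5, 9, 16, 4, 13, 14]. Tests: 9 box, 2 leaf. Nearest: P10.

== RESULT ==
2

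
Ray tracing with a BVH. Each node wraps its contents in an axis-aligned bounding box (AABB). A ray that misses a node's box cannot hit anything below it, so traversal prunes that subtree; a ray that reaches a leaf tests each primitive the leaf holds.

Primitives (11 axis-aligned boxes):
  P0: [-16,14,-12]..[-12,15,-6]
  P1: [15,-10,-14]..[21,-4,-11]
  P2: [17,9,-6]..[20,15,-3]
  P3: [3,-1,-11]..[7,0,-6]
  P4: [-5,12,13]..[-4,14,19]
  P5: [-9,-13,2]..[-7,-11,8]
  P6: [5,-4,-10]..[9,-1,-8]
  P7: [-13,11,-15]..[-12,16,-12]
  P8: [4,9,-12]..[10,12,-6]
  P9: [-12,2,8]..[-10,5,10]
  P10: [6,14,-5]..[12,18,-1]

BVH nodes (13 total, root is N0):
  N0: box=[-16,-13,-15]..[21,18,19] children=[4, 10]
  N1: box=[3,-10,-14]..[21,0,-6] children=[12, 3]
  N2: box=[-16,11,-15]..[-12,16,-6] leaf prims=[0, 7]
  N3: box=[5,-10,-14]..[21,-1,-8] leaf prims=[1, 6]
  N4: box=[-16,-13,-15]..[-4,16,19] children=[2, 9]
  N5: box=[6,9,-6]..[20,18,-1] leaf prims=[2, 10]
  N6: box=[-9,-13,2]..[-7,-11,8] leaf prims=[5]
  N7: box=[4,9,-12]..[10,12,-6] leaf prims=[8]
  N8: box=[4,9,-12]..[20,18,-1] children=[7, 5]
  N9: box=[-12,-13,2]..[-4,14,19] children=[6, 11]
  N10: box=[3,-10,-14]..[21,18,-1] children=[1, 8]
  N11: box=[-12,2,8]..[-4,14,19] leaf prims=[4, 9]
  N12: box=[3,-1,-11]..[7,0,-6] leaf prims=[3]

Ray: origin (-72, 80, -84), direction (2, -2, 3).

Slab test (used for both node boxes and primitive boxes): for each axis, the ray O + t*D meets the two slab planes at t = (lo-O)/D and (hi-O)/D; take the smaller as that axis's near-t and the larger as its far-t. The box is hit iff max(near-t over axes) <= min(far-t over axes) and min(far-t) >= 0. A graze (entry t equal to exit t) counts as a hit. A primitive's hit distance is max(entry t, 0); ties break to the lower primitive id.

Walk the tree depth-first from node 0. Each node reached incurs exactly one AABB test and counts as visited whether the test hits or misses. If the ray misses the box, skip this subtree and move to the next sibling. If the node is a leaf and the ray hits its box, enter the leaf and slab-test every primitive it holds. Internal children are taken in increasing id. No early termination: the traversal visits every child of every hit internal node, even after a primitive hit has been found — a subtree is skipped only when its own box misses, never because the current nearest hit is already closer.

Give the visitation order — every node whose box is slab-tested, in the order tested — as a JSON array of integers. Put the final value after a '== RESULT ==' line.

Walk:
N0 x:[28,93/2] y:[31,93/2] z:[23,103/3] -> hit [31,103/3], descend [4, 10]
  N4 x:[28,34] y:[32,93/2] z:[23,103/3] -> hit [32,34], descend [2, 9]
    N2 x:[28,30] y:[32,69/2] z:[23,26] -> miss, prune
    N9 x:[30,34] y:[33,93/2] z:[86/3,103/3] -> hit [33,34], descend [6, 11]
      N6 x:[63/2,65/2] y:[91/2,93/2] z:[86/3,92/3] -> miss, prune
      N11 x:[30,34] y:[33,39] z:[92/3,103/3] -> hit [33,34] leaf, test {P4@t=67/2, P9(miss)}
  N10 x:[75/2,93/2] y:[31,45] z:[70/3,83/3] -> miss, prune

Visited [0, 4, 2, 9, 6, 11, 10]. Tests: 7 box, 1 leaf. Nearest: P4.

== RESULT ==
[0, 4, 2, 9, 6, 11, 10]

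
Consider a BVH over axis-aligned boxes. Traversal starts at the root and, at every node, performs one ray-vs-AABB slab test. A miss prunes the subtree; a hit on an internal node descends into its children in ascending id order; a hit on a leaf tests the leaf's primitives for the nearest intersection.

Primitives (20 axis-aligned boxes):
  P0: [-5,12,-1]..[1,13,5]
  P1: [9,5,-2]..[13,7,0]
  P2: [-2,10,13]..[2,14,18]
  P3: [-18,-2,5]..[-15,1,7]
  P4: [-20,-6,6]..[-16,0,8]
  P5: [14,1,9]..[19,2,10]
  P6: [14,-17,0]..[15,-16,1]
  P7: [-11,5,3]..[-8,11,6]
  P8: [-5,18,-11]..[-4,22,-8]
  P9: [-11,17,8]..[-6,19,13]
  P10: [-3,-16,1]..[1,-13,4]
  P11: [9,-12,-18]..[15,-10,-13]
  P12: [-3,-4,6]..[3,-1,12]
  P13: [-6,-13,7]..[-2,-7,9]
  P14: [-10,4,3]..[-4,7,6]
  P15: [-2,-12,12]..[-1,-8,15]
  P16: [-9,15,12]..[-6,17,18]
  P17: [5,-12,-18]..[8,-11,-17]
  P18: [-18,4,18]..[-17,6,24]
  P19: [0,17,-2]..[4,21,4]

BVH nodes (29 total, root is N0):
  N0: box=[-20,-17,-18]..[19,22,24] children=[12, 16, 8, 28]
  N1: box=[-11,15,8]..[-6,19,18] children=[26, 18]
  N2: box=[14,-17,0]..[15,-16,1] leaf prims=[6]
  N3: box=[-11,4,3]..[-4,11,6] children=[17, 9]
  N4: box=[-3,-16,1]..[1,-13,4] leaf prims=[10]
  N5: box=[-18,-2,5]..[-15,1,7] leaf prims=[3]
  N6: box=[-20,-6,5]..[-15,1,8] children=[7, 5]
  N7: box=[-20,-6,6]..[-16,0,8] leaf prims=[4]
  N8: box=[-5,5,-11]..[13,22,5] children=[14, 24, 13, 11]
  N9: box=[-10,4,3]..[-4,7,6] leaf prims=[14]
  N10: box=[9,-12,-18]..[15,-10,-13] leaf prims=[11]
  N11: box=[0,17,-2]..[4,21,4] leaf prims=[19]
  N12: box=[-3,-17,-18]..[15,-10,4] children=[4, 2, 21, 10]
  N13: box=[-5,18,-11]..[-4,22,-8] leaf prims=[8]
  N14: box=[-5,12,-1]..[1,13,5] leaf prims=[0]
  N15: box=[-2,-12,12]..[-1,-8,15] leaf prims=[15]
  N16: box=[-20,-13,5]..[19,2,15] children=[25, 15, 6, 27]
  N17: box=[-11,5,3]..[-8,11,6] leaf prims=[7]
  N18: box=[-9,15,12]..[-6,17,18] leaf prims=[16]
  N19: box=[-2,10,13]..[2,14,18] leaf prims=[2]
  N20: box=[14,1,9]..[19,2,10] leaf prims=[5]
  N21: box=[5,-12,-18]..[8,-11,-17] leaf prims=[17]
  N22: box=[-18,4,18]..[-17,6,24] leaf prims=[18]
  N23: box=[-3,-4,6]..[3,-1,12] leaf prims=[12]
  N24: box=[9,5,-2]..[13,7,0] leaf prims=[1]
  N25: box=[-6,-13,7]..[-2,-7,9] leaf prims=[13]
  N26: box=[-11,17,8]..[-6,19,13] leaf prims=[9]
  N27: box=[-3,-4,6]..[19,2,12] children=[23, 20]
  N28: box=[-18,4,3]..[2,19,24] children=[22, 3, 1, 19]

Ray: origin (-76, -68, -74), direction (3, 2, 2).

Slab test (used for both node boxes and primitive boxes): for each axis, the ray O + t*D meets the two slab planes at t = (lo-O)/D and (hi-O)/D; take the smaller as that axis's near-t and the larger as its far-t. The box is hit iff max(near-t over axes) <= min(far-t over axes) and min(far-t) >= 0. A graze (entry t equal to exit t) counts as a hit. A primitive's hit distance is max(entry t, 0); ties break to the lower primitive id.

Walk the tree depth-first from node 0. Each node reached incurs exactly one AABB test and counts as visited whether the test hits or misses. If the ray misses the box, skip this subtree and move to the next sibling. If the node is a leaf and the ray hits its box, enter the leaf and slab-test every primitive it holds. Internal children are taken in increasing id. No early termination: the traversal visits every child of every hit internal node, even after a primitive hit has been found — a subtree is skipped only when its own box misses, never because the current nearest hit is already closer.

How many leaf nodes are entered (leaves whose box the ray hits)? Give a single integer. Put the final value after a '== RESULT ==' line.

Walk:
N0 x:[56/3,95/3] y:[51/2,45] z:[28,49] -> hit [28,95/3], descend [8, 12, 16, 28]
  N8 x:[71/3,89/3] y:[73/2,45] z:[63/2,79/2] -> miss, prune
  N12 x:[73/3,91/3] y:[51/2,29] z:[28,39] -> hit [28,29], descend [2, 4, 10, 21]
    N2 x:[30,91/3] y:[51/2,26] z:[37,75/2] -> miss, prune
    N4 x:[73/3,77/3] y:[26,55/2] z:[75/2,39] -> miss, prune
    N10 x:[85/3,91/3] y:[28,29] z:[28,61/2] -> hit [85/3,29] leaf, test {P11@t=85/3}
    N21 x:[27,28] y:[28,57/2] z:[28,57/2] -> hit [28,28] leaf, test {P17@t=28}
  N16 x:[56/3,95/3] y:[55/2,35] z:[79/2,89/2] -> miss, prune
  N28 x:[58/3,26] y:[36,87/2] z:[77/2,49] -> miss, prune

order=[0, 8, 12, 2, 4, 10, 21, 16, 28]  |boxes|=9  |leaves|=2  hit=P17

== RESULT ==
2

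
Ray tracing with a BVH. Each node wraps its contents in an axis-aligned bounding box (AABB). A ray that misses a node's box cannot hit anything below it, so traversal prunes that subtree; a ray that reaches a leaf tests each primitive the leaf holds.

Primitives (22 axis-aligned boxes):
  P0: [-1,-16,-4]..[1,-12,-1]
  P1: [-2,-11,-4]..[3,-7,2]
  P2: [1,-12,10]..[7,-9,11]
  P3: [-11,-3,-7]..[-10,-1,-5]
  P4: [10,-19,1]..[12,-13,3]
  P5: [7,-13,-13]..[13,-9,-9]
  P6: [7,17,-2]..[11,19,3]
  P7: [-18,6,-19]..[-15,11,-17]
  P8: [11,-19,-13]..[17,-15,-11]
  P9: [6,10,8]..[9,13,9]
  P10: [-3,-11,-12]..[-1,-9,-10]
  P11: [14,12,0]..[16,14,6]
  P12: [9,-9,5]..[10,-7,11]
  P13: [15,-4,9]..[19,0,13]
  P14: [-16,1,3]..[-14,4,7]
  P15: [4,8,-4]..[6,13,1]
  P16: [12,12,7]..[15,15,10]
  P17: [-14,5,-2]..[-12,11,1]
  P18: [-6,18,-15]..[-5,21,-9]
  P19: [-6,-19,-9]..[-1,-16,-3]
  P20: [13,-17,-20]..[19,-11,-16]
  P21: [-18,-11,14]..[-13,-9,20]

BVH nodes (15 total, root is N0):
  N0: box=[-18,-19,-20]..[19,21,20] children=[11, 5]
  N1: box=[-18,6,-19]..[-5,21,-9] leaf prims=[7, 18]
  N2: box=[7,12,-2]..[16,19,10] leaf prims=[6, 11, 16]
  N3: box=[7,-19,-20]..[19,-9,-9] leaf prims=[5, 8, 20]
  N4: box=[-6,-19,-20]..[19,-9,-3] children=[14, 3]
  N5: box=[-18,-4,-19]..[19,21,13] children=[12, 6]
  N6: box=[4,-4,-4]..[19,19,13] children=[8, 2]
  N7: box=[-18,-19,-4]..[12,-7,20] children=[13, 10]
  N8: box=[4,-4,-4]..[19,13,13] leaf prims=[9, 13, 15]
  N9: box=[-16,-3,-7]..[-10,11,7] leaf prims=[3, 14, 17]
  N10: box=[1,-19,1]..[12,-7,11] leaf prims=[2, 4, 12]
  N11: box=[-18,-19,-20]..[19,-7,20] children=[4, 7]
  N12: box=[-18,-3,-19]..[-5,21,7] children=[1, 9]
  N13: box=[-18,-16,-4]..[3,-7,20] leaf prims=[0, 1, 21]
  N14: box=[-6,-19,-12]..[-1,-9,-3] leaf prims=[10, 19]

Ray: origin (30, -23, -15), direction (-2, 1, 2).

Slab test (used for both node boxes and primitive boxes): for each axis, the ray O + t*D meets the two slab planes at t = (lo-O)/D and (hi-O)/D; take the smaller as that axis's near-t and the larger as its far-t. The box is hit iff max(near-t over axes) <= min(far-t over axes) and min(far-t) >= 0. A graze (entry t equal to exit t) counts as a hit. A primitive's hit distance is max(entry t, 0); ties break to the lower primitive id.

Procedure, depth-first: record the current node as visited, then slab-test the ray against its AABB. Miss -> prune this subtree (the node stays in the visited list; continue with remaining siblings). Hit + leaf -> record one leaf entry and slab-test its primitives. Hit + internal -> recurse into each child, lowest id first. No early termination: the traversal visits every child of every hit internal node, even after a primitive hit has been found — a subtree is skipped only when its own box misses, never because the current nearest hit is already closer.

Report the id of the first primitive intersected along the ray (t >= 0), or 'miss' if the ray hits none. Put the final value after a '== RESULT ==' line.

Traverse from the root:
N0 x:[11/2,24] y:[4,44] z:[-5/2,35/2] -> hit [11/2,35/2], descend [5, 11]
  N5 x:[11/2,24] y:[19,44] z:[-2,14] -> miss, prune
  N11 x:[11/2,24] y:[4,16] z:[-5/2,35/2] -> hit [11/2,16], descend [4, 7]
    N4 x:[11/2,18] y:[4,14] z:[-5/2,6] -> hit [11/2,6], descend [3, 14]
      N3 x:[11/2,23/2] y:[4,14] z:[-5/2,3] -> miss, prune
      N14 x:[31/2,18] y:[4,14] z:[3/2,6] -> miss, prune
    N7 x:[9,24] y:[4,16] z:[11/2,35/2] -> hit [9,16], descend [10, 13]
      N10 x:[9,29/2] y:[4,16] z:[8,13] -> hit [9,13] leaf, test {P2@t=25/2, P4@t=9, P12(miss)}
      N13 x:[27/2,24] y:[7,16] z:[11/2,35/2] -> hit [27/2,16] leaf, test {P0(miss), P1(miss), P21(miss)}

Visited [0, 5, 11, 4, 3, 14, 7, 10, 13]. Tests: 9 box, 2 leaf. Nearest: P4.

== RESULT ==
4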